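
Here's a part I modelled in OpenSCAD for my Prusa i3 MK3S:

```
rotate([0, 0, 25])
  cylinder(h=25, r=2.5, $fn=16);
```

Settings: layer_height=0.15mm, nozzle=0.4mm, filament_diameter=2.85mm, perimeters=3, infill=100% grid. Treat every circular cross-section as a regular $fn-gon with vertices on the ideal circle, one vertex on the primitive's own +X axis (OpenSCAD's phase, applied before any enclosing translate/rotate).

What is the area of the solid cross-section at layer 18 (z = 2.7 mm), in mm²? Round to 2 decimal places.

19.13 mm²

At z = 2.7 mm: the cylinder: section is a regular 16-gon, circumradius r=2.5 (area = (16/2)·2.500²·sin(360°/16) = 19.13 mm²); (rotated 25° about Z; rotation is an isometry so areas/perimeters/island counts are preserved). Overall, the cross-section is a single solid region. Net area = 19.13 mm².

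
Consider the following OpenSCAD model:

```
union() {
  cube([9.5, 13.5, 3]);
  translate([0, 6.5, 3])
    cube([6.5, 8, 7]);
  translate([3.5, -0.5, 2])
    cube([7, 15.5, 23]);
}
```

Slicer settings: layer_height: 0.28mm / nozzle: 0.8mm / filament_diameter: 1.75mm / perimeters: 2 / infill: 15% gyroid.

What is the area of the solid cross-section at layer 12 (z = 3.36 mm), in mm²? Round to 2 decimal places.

At z = 3.36 mm: the cube does not reach this height (z outside [0, 3]); the 6.5×8 cube at (0, 6.5) contributes its full rectangle (area 52.00 mm²); the cube at (3.5, -0.5) is present — its section is the full 7×15.5 rectangle (area 108.50 mm²); Merging all regions: the regions partially overlap — summed areas 160.50 mm² minus the doubly-counted overlap 24.00 mm² gives 136.50 mm² — area = 136.50 mm². Overall, the cross-section is a single solid region. Net area = 136.50 mm².

136.50 mm²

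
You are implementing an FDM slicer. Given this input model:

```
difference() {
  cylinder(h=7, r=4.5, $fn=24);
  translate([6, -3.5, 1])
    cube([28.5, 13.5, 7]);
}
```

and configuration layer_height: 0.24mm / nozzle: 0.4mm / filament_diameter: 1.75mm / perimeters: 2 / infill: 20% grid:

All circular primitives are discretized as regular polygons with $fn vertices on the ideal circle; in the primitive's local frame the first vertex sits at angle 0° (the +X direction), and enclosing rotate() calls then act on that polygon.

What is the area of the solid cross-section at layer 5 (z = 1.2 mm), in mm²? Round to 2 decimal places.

62.89 mm²

At z = 1.2 mm: the cylinder: section is a regular 24-gon, circumradius r=4.5 (area = (24/2)·4.500²·sin(360°/24) = 62.89 mm²); the 28.5×13.5 cube at (6, -3.5) contributes its full rectangle (area 384.75 mm²); After the difference (first − rest): starting from the r=4.5 cylinder (62.89 mm²), the 28.5×13.5 cube at (6, -3.5) misses the remaining region (no effect) — area = 62.89 mm². Overall, the cross-section is a single solid region. Net area = 62.89 mm².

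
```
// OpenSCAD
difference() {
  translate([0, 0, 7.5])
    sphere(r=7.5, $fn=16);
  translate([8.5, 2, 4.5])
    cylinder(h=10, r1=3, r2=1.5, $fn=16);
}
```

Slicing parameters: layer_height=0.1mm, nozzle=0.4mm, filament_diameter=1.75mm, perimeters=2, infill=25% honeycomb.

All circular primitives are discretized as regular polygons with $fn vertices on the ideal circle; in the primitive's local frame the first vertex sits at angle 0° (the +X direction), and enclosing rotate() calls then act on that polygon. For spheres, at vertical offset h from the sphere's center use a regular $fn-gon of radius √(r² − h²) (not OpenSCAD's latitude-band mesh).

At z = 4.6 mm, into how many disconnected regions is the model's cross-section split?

1

At z = 4.6 mm: the sphere: section is a regular 16-gon, circumradius = √(r²−h²) = √(7.5²−2.9²) = 6.917; the cone at (8.5, 2) contributes a regular 16-gon of circumradius 2.985 (interpolated between r1=3 and r2=1.5 at t=0.010); After the difference (first − rest): starting from the r=7.5 sphere, the cone at (8.5, 2) partially overlaps it — only the 2.84 mm² overlap (of its 27.28 mm²) is removed, clipping the outline — 1 connected region. The result has 1 disconnected region.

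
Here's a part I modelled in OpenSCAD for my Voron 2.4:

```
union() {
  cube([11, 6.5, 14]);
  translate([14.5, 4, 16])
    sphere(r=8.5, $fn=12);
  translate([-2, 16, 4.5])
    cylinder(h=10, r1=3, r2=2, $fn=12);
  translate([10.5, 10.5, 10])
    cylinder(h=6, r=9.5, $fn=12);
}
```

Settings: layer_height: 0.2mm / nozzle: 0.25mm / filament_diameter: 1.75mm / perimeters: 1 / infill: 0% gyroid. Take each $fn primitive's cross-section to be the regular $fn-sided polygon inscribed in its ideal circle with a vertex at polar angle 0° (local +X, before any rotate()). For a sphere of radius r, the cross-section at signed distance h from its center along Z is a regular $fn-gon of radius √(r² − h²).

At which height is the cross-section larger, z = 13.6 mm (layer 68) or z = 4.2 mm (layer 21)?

layer 68 (z = 13.6 mm)

Layer 68 (z = 13.6): the 11×6.5 cube contributes its full rectangle (area 71.50 mm²); the r=8.5 sphere at (14.5, 4) contributes a regular 12-gon of circumradius √(8.5²−2.4²) = 8.154 (area = (12/2)·8.154²·sin(360°/12) = 199.47 mm²); the cone at (-2, 16): at t=0.910 of its height the radius interpolates to r₁+(r₂−r₁)t = 2.090, giving a regular 12-gon of that circumradius (area = (12/2)·2.090²·sin(360°/12) = 13.10 mm²); the cylinder at (10.5, 10.5): section is a regular 12-gon, circumradius r=9.5 (area = (12/2)·9.500²·sin(360°/12) = 270.75 mm²); Combining (union): the regions partially overlap — summed areas 554.82 mm² minus the doubly-counted overlap 145.49 mm² gives 409.33 mm² — area = 409.33 mm². So its area = 409.33 mm². Layer 21 (z = 4.2): the cube is present — its section is the full 11×6.5 rectangle (area 71.50 mm²); the sphere at (14.5, 4) is absent (|z−center|=11.800 > r=8.5); the cone at (-2, 16) is absent (z outside [4.5, 14.5]); the cylinder at (10.5, 10.5) is absent (z outside [10, 16]); Merging all regions: only the 11×6.5 cube is present, so the union is just that shape — area = 71.50 mm². So its area = 71.50 mm². Layer 68 is larger (409.33 vs 71.50 mm²).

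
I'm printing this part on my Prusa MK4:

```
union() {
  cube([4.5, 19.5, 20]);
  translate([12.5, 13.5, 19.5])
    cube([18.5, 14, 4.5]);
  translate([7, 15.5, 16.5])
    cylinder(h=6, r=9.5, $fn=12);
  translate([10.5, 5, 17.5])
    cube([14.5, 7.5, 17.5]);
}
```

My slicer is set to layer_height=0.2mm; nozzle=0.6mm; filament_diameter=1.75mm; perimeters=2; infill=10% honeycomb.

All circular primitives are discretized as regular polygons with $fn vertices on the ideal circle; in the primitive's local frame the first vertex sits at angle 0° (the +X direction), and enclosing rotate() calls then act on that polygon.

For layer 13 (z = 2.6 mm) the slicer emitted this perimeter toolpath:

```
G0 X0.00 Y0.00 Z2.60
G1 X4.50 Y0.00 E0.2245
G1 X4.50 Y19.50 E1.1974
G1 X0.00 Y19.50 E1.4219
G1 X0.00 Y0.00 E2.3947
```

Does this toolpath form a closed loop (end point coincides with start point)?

Start point (G0): (0.00, 0.00). End point (last G1): the path returns to the start — closed.

yes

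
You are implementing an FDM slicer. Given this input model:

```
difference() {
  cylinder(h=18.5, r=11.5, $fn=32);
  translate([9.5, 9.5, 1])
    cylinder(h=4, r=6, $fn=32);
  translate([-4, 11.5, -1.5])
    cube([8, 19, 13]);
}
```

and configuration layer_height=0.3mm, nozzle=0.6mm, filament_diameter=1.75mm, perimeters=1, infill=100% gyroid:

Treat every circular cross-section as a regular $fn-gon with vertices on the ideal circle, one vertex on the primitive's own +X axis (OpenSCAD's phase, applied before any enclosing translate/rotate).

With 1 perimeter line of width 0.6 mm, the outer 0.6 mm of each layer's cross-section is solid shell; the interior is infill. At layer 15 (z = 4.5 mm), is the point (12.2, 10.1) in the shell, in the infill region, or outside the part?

outside

At z = 4.5 mm: the cylinder: section is a regular 32-gon, circumradius r=11.5; the r=6 cylinder at (9.5, 9.5) gives a regular 32-gon of circumradius 6 (constant along its height); the 8×19 cube at (-4, 11.5) contributes its full rectangle; Taking the first minus the rest: starting from the r=11.5 cylinder, the r=6 cylinder at (9.5, 9.5) partially overlaps it — only the 28.38 mm² overlap (of its 112.37 mm²) is removed, clipping the outline; the 8×19 cube at (-4, 11.5) misses the remaining region (no effect) — 1 connected region. Overall, the cross-section is a single solid region. The nearest boundary edge runs (10.67, 3.62)→(10.85, 3.67); distance from the point to it = 6.57 mm. The point is not inside any of the regions above, so it lies outside the cross-section (6.57 mm from the nearest boundary).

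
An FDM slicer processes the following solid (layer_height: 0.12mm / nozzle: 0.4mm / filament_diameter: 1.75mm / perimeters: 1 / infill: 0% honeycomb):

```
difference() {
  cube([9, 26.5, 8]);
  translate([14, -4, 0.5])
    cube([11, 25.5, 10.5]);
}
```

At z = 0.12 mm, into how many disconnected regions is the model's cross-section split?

1

At z = 0.12 mm: the cube is present — its section is the full 9×26.5 rectangle; the cube at (14, -4) does not reach this height (z outside [0.5, 11]); Taking the first minus the rest: none of the subtracted shapes is present at this height, so the 9×26.5 cube is unchanged — 1 connected region. The result has 1 disconnected region.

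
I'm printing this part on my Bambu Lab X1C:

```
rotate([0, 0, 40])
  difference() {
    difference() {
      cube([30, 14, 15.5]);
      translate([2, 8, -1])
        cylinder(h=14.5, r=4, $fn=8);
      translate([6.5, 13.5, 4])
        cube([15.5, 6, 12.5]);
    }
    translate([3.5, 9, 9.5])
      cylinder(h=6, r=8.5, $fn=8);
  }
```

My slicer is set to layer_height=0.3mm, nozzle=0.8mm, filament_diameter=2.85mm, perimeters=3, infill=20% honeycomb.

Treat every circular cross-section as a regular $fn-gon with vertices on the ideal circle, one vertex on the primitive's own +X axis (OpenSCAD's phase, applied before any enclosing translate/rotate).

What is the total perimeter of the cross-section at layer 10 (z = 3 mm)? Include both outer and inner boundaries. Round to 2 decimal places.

At z = 3 mm: the 30×14 cube contributes its full rectangle (perimeter 88.00 mm); the cylinder at (2, 8): section is a regular 8-gon, circumradius r=4 (perimeter = 2·8·4.000·sin(180°/8) = 24.49 mm); the cube at (6.5, 13.5) does not reach this height (z outside [4, 16.5]); Subtracting the remaining from the first: starting from the 30×14 cube, the r=4 cylinder at (2, 8) partially overlaps it — only the 36.97 mm² overlap (of its 45.25 mm²) is removed, clipping the outline — boundary = 98.23 mm; the cylinder at (3.5, 9) does not reach this height (z outside [9.5, 15.5]); Taking the first minus the rest: none of the subtracted shapes is present at this height, so that combined region is unchanged — boundary = 98.23 mm; (rotated 40° about Z; rotation is an isometry so areas/perimeters/island counts are preserved). Overall, the cross-section is a single solid region. Total boundary length (outer) = 98.23 mm.

98.23 mm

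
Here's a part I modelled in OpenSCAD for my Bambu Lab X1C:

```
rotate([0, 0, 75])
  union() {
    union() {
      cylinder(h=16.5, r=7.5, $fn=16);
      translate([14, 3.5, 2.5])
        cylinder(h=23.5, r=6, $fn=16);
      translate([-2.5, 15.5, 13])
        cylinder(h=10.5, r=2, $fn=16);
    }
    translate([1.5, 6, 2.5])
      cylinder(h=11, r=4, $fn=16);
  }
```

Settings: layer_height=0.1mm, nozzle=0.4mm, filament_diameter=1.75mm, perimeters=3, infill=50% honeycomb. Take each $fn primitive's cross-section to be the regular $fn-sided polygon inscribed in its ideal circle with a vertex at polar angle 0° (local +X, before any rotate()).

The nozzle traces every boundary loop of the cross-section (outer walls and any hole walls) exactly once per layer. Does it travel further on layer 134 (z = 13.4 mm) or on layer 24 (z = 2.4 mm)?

layer 134 (z = 13.4 mm)

Layer 134 (z = 13.4): the r=7.5 cylinder gives a regular 16-gon of circumradius 7.5 (constant along its height) (perimeter = 2·16·7.500·sin(180°/16) = 46.82 mm); the r=6 cylinder at (14, 3.5) gives a regular 16-gon of circumradius 6 (constant along its height) (perimeter = 2·16·6.000·sin(180°/16) = 37.46 mm); the r=2 cylinder at (-2.5, 15.5) contributes a regular 16-gon of circumradius 2 (perimeter = 2·16·2.000·sin(180°/16) = 12.49 mm); Merging all regions: the 3 present regions are separate (no shared area or edge), so areas and boundary lengths simply add and each stays a separate island — boundary = 96.76 mm; the r=4 cylinder at (1.5, 6) gives a regular 16-gon of circumradius 4 (constant along its height) (perimeter = 2·16·4.000·sin(180°/16) = 24.97 mm); Combining (union): the regions partially overlap (shared area 31.19 mm²), so the edge portions inside another operand are dropped and the merged outline is re-measured after clipping — boundary = 100.69 mm; (rotated 75° about Z; rotation is an isometry so areas/perimeters/island counts are preserved). So its perimeter = 100.69 mm. Layer 24 (z = 2.4): the r=7.5 cylinder gives a regular 16-gon of circumradius 7.5 (constant along its height) (perimeter = 2·16·7.500·sin(180°/16) = 46.82 mm); the cylinder at (14, 3.5) is absent (z outside [2.5, 26]); the cylinder at (-2.5, 15.5) is not intersected at this z (z outside [13, 23.5]); Combining (union): only the r=7.5 cylinder is present, so the union is just that shape — boundary = 46.82 mm; the cylinder at (1.5, 6) is not intersected at this z (z outside [2.5, 13.5]); Merging all regions: only that combined region is present, so the union is just that shape — boundary = 46.82 mm; (rotated 75° about Z; rotation is an isometry so areas/perimeters/island counts are preserved). So its perimeter = 46.82 mm. Layer 134 is larger (100.69 vs 46.82 mm).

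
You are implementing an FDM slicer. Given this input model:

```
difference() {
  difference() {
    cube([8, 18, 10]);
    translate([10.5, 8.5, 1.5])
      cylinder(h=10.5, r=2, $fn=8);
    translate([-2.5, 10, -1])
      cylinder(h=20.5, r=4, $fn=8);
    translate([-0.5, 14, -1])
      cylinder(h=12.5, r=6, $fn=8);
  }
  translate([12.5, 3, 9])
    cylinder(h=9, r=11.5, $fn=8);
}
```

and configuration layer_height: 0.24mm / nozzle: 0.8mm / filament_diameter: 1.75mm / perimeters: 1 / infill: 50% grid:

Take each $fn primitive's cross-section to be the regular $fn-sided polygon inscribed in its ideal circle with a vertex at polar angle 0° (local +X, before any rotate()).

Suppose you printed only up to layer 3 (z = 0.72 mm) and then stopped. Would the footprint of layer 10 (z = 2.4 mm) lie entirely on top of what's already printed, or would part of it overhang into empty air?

entirely on top

Compare the two slices. At z = 0.72: the cube is present — its section is the full 8×18 rectangle (area 144.00 mm²); the cylinder at (10.5, 8.5) does not reach this height (z outside [1.5, 12]); the r=4 cylinder at (-2.5, 10) contributes a regular 8-gon of circumradius 4 (area = (8/2)·4.000²·sin(360°/8) = 45.25 mm²); the cylinder at (-0.5, 14): section is a regular 8-gon, circumradius r=6 (area = (8/2)·6.000²·sin(360°/8) = 101.82 mm²); After the difference (first − rest): starting from the 8×18 cube (144.00 mm²), the r=4 cylinder at (-2.5, 10) partially overlaps it — only the 5.22 mm² overlap (of its 45.25 mm²) is removed, clipping the outline; the r=6 cylinder at (-0.5, 14) partially overlaps it — only the 36.71 mm² overlap (of its 101.82 mm²) is removed, clipping the outline — area = 102.08 mm²; the cylinder at (12.5, 3) is absent (z outside [9, 18]); Subtracting the remaining from the first: none of the subtracted shapes is present at this height, so that combined region is unchanged — area = 102.08 mm². At z = 2.4: the 8×18 cube contributes its full rectangle (area 144.00 mm²); the cylinder at (10.5, 8.5): section is a regular 8-gon, circumradius r=2 (area = (8/2)·2.000²·sin(360°/8) = 11.31 mm²); the cylinder at (-2.5, 10): section is a regular 8-gon, circumradius r=4 (area = (8/2)·4.000²·sin(360°/8) = 45.25 mm²); the r=6 cylinder at (-0.5, 14) gives a regular 8-gon of circumradius 6 (constant along its height) (area = (8/2)·6.000²·sin(360°/8) = 101.82 mm²); Subtracting the remaining from the first: starting from the 8×18 cube (144.00 mm²), the r=2 cylinder at (10.5, 8.5) misses the remaining region (no effect); the r=4 cylinder at (-2.5, 10) partially overlaps it — only the 5.22 mm² overlap (of its 45.25 mm²) is removed, clipping the outline; the r=6 cylinder at (-0.5, 14) partially overlaps it — only the 36.71 mm² overlap (of its 101.82 mm²) is removed, clipping the outline — area = 102.08 mm²; the cylinder at (12.5, 3) is absent (z outside [9, 18]); After the difference (first − rest): none of the subtracted shapes is present at this height, so that combined region is unchanged — area = 102.08 mm². Checking containment: the cross-section at z = 2.4 is a subset of the cross-section at z = 0.72.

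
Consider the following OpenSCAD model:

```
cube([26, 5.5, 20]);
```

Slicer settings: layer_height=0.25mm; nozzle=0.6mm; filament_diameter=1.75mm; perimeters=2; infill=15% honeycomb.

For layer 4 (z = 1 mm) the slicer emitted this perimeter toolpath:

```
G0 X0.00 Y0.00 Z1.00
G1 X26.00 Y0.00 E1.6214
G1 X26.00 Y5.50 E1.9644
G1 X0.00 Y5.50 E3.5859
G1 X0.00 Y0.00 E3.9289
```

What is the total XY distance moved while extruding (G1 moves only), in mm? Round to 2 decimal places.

Sum the Euclidean lengths of each G1 segment: total = 63.00 mm.

63.00 mm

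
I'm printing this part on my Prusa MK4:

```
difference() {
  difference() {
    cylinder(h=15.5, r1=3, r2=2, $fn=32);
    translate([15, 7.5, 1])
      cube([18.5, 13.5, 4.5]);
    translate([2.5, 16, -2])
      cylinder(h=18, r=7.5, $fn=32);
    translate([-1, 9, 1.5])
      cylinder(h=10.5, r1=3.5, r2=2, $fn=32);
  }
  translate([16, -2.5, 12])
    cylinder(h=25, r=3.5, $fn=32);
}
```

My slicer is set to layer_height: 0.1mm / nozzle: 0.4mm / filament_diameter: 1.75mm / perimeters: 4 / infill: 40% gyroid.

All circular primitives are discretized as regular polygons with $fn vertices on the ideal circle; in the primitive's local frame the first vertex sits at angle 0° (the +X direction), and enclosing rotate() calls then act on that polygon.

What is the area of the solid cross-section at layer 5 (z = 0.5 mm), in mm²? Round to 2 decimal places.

At z = 0.5 mm: the cone: at t=0.032 of its height the radius interpolates to r₁+(r₂−r₁)t = 2.968, giving a regular 32-gon of that circumradius (area = (32/2)·2.968²·sin(360°/32) = 27.49 mm²); the cube at (15, 7.5) is absent (z outside [1, 5.5]); the r=7.5 cylinder at (2.5, 16) gives a regular 32-gon of circumradius 7.5 (constant along its height) (area = (32/2)·7.500²·sin(360°/32) = 175.58 mm²); the cone at (-1, 9) is not intersected at this z (z outside [1.5, 12]); Taking the first minus the rest: starting from the cone (27.49 mm²), the r=7.5 cylinder at (2.5, 16) misses the remaining region (no effect) — area = 27.49 mm²; the cylinder at (16, -2.5) is absent (z outside [12, 37]); After the difference (first − rest): none of the subtracted shapes is present at this height, so the result so far is unchanged — area = 27.49 mm². Overall, the cross-section is a single solid region. Net area = 27.49 mm².

27.49 mm²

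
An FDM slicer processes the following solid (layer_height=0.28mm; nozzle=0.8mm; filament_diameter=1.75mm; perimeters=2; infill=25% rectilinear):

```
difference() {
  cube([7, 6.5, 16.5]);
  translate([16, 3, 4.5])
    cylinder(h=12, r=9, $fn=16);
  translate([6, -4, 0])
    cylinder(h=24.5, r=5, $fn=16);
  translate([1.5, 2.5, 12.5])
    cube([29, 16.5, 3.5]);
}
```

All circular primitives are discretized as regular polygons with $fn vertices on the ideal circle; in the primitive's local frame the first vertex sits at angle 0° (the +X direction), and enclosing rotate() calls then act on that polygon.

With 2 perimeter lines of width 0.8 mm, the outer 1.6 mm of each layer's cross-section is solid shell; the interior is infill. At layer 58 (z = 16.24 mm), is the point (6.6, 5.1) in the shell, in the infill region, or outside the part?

shell

At z = 16.24 mm: the 7×6.5 cube contributes its full rectangle; the cylinder at (16, 3): section is a regular 16-gon, circumradius r=9; the r=5 cylinder at (6, -4) gives a regular 16-gon of circumradius 5 (constant along its height); the cube at (1.5, 2.5) is not intersected at this z (z outside [12.5, 16]); After the difference (first − rest): starting from the 7×6.5 cube, the r=9 cylinder at (16, 3) misses the remaining region (no effect); the r=5 cylinder at (6, -4) partially overlaps it — only the 2.74 mm² overlap (of its 76.54 mm²) is removed, clipping the outline — 1 connected region. Overall, the cross-section is a single solid region. The nearest boundary edge runs (7.00, 6.50)→(7.00, 3.00); distance from the point to it = 0.40 mm. The point is inside the cross-section, 0.40 mm from the nearest boundary — within the 1.6 mm shell band (2 × 0.8).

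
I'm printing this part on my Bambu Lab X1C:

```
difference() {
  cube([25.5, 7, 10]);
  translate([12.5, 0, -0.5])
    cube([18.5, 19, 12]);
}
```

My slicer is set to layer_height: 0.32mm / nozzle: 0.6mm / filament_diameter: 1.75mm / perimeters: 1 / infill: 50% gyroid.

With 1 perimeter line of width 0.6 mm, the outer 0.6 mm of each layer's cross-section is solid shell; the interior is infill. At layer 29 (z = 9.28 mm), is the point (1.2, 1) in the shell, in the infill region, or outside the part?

At z = 9.28 mm: the cube (footprint 25.5×7) is included at this height; the 18.5×19 cube at (12.5, 0) contributes its full rectangle; After the difference (first − rest): starting from the 25.5×7 cube, the 18.5×19 cube at (12.5, 0) partially overlaps it — only the 91.00 mm² overlap (of its 351.50 mm²) is removed, clipping the outline — 1 connected region. Overall, the cross-section is a single solid region. The nearest boundary edge runs (12.50, 0.00)→(0.00, 0.00); distance from the point to it = 1.00 mm. The point is inside the cross-section and 1.00 mm from the nearest boundary — more than the 0.6 mm shell width (1 × 0.6), so it's in the infill interior.

infill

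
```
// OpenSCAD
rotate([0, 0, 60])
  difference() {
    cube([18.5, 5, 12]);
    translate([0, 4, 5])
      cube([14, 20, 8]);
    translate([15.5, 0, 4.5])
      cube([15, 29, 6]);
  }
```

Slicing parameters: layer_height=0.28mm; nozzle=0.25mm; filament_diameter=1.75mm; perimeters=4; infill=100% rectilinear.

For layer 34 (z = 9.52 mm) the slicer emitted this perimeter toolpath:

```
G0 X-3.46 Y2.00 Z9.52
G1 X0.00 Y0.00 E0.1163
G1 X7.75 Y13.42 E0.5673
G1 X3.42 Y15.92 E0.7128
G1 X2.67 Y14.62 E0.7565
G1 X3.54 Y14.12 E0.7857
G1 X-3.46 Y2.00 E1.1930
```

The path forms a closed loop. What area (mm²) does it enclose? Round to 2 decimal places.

63.43 mm²

Apply the shoelace formula to the sequence of (X, Y) vertices; enclosed area = 63.43 mm².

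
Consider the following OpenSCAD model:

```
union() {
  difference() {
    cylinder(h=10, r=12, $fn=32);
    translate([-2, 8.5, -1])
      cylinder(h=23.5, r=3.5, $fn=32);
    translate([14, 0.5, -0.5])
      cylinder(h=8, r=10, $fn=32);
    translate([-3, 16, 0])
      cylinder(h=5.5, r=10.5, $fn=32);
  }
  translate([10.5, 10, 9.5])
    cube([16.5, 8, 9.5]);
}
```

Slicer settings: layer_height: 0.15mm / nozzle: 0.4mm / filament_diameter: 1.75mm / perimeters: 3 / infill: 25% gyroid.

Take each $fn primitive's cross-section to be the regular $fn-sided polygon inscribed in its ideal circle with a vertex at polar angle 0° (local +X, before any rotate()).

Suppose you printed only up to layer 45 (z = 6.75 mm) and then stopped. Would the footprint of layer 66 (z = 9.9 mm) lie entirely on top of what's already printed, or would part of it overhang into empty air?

Compare the two slices. At z = 6.75: the r=12 cylinder contributes a regular 32-gon of circumradius 12 (area = (32/2)·12.000²·sin(360°/32) = 449.49 mm²); the cylinder at (-2, 8.5): section is a regular 32-gon, circumradius r=3.5 (area = (32/2)·3.500²·sin(360°/32) = 38.24 mm²); the r=10 cylinder at (14, 0.5) gives a regular 32-gon of circumradius 10 (constant along its height) (area = (32/2)·10.000²·sin(360°/32) = 312.14 mm²); the cylinder at (-3, 16) is absent (z outside [0, 5.5]); Subtracting the remaining from the first: starting from the r=12 cylinder (449.49 mm²), the r=3.5 cylinder at (-2, 8.5) partially overlaps it — only the 37.69 mm² overlap (of its 38.24 mm²) is removed, clipping the outline; the r=10 cylinder at (14, 0.5) partially overlaps it — only the 92.25 mm² overlap (of its 312.14 mm²) is removed, clipping the outline — area = 319.55 mm²; the cube at (10.5, 10) is absent (z outside [9.5, 19]); Combining (union): only the result so far is present, so the union is just that shape — area = 319.55 mm². At z = 9.9: the r=12 cylinder gives a regular 32-gon of circumradius 12 (constant along its height) (area = (32/2)·12.000²·sin(360°/32) = 449.49 mm²); the r=3.5 cylinder at (-2, 8.5) contributes a regular 32-gon of circumradius 3.5 (area = (32/2)·3.500²·sin(360°/32) = 38.24 mm²); the cylinder at (14, 0.5) does not reach this height (z outside [-0.5, 7.5]); the cylinder at (-3, 16) is not intersected at this z (z outside [0, 5.5]); Taking the first minus the rest: starting from the r=12 cylinder (449.49 mm²), the r=3.5 cylinder at (-2, 8.5) partially overlaps it — only the 37.69 mm² overlap (of its 38.24 mm²) is removed, clipping the outline — area = 411.80 mm²; the cube at (10.5, 10) (footprint 16.5×8) is included at this height (area 132.00 mm²); Merging all regions: the 2 present regions are separate (no shared area or edge), so areas and boundary lengths simply add and each stays a separate island — area = 543.80 mm². Checking containment: at z = 9.9 the cross-section extends beyond the z = 6.75 cross-section by about 224.25 mm².

part overhangs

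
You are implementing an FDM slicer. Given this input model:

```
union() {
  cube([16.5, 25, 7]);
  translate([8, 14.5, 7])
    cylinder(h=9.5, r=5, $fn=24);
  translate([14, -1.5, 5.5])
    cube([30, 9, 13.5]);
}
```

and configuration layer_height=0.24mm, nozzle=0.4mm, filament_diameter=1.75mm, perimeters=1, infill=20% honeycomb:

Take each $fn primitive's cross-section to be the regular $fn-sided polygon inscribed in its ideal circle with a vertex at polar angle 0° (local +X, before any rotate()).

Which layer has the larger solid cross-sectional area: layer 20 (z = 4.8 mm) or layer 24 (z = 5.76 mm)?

Layer 20 (z = 4.8): the cube is present — its section is the full 16.5×25 rectangle (area 412.50 mm²); the cylinder at (8, 14.5) is absent (z outside [7, 16.5]); the cube at (14, -1.5) is not intersected at this z (z outside [5.5, 19]); Combining (union): only the 16.5×25 cube is present, so the union is just that shape — area = 412.50 mm². So its area = 412.50 mm². Layer 24 (z = 5.76): the cube (footprint 16.5×25) is included at this height (area 412.50 mm²); the cylinder at (8, 14.5) is not intersected at this z (z outside [7, 16.5]); the cube at (14, -1.5) is present — its section is the full 30×9 rectangle (area 270.00 mm²); Taking the union: the regions partially overlap — summed areas 682.50 mm² minus the doubly-counted overlap 18.75 mm² gives 663.75 mm² — area = 663.75 mm². So its area = 663.75 mm². Layer 24 is larger (663.75 vs 412.50 mm²).

layer 24 (z = 5.76 mm)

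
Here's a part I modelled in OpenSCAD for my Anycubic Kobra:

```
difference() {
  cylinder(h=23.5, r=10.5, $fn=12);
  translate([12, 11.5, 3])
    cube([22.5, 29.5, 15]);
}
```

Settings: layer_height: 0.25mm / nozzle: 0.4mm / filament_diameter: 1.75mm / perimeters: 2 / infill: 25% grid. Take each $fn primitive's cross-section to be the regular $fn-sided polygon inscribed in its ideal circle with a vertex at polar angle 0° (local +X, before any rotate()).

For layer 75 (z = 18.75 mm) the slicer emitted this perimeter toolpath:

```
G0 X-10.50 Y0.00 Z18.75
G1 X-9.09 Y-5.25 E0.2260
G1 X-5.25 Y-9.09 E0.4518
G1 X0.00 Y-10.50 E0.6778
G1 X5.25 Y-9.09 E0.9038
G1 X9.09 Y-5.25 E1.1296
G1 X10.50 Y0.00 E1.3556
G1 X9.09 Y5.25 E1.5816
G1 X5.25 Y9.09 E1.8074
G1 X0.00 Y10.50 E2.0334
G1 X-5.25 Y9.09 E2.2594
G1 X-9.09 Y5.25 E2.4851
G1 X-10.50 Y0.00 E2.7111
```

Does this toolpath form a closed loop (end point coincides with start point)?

yes

Start point (G0): (-10.50, 0.00). End point (last G1): the path returns to the start — closed.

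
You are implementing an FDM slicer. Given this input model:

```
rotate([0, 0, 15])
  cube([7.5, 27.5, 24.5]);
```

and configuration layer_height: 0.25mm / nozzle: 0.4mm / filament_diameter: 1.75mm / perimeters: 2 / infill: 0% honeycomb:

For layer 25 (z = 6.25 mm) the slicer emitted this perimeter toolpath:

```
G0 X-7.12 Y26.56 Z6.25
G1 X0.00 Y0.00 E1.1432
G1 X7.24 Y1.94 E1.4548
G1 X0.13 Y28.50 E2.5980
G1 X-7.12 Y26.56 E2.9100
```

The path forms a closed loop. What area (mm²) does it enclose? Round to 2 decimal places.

Apply the shoelace formula to the sequence of (X, Y) vertices; enclosed area = 206.23 mm².

206.23 mm²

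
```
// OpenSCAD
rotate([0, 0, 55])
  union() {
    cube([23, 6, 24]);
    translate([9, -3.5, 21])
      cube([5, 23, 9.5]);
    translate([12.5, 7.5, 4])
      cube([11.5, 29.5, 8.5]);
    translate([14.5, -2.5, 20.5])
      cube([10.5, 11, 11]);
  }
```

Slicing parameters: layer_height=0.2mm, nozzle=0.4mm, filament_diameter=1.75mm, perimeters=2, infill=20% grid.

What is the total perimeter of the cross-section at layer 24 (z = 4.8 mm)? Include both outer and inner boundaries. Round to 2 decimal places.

140.00 mm

At z = 4.8 mm: the cube is present — its section is the full 23×6 rectangle (perimeter 58.00 mm); the cube at (9, -3.5) is absent (z outside [21, 30.5]); the cube at (12.5, 7.5) is present — its section is the full 11.5×29.5 rectangle (perimeter 82.00 mm); the cube at (14.5, -2.5) does not reach this height (z outside [20.5, 31.5]); Taking the union: the 2 present regions are separate (no shared area or edge), so areas and boundary lengths simply add and each stays a separate island — boundary = 140.00 mm; (rotated 55° about Z; rotation is an isometry so areas/perimeters/island counts are preserved). Overall, the cross-section has 2 separate islands. Total boundary length (outer) = 140.00 mm.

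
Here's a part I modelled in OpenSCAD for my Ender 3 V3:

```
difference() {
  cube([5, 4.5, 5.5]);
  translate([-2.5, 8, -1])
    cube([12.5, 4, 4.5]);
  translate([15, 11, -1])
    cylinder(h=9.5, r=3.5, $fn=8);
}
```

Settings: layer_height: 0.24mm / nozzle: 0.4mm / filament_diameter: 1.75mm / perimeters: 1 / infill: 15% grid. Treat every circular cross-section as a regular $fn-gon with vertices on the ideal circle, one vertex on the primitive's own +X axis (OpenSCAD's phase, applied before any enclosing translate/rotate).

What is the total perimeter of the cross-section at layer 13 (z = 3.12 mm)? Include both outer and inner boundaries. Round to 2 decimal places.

At z = 3.12 mm: the cube is present — its section is the full 5×4.5 rectangle (perimeter 19.00 mm); the cube at (-2.5, 8) is present — its section is the full 12.5×4 rectangle (perimeter 33.00 mm); the r=3.5 cylinder at (15, 11) gives a regular 8-gon of circumradius 3.5 (constant along its height) (perimeter = 2·8·3.500·sin(180°/8) = 21.43 mm); Subtracting the remaining from the first: starting from the 5×4.5 cube, the 12.5×4 cube at (-2.5, 8) misses the remaining region (no effect); the r=3.5 cylinder at (15, 11) misses the remaining region (no effect) — boundary = 19.00 mm. Overall, the cross-section is a single solid region. Total boundary length (outer) = 19.00 mm.

19.00 mm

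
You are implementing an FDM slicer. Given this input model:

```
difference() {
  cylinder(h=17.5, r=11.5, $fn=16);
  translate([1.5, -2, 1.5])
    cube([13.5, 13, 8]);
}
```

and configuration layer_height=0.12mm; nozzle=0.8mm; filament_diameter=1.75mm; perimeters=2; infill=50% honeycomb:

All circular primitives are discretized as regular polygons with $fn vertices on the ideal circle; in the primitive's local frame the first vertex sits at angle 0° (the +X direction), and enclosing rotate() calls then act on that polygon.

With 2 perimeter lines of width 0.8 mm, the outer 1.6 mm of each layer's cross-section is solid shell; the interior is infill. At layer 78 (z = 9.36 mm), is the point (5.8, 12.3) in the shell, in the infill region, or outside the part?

At z = 9.36 mm: the r=11.5 cylinder contributes a regular 16-gon of circumradius 11.5; the cube at (1.5, -2) (footprint 13.5×13) is included at this height; After the difference (first − rest): starting from the r=11.5 cylinder, the 13.5×13 cube at (1.5, -2) partially overlaps it — only the 103.69 mm² overlap (of its 175.50 mm²) is removed, clipping the outline — 1 connected region. Overall, the cross-section is a single solid region. The nearest boundary edge runs (0.00, 11.50)→(2.51, 11.00); distance from the point to it = 3.53 mm. The point is not inside any of the regions above, so it lies outside the cross-section (3.53 mm from the nearest boundary).

outside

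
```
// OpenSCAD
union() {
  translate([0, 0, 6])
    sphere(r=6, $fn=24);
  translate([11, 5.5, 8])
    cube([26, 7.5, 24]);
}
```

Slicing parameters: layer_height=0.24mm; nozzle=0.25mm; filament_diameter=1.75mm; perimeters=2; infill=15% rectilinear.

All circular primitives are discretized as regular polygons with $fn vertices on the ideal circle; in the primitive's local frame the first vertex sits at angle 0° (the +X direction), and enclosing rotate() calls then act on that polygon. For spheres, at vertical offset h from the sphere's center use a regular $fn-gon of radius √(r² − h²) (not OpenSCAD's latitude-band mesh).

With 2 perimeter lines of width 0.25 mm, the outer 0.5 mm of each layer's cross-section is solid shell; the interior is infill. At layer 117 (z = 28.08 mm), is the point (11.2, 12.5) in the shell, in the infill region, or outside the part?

At z = 28.08 mm: the sphere does not reach this height (|z−center|=22.080 > r=6); the cube at (11, 5.5) is present — its section is the full 26×7.5 rectangle; Taking the union: only the 26×7.5 cube at (11, 5.5) is present, so the union is just that shape — 1 connected region. Overall, the cross-section is a single solid region. The nearest boundary edge runs (11.00, 13.00)→(11.00, 5.50); distance from the point to it = 0.20 mm. The point is inside the cross-section, 0.20 mm from the nearest boundary — within the 0.5 mm shell band (2 × 0.25).

shell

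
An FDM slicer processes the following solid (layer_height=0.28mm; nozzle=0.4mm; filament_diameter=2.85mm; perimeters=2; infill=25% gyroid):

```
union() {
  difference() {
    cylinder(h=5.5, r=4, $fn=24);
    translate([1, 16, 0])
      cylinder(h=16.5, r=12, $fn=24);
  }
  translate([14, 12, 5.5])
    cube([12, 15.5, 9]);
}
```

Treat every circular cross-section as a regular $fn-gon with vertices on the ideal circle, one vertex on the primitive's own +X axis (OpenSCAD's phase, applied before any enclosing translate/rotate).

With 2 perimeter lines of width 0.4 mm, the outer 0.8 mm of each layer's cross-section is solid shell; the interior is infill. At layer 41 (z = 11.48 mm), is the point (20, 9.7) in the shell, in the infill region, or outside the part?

outside

At z = 11.48 mm: the cylinder is not intersected at this z (z outside [0, 5.5]); the r=12 cylinder at (1, 16) contributes a regular 24-gon of circumradius 12; Subtracting the remaining from the first: the first operand is absent here, so nothing remains; the 12×15.5 cube at (14, 12) contributes its full rectangle; Combining (union): only the 12×15.5 cube at (14, 12) is present, so the union is just that shape — 1 connected region. Overall, the cross-section is a single solid region. The nearest boundary edge runs (14.00, 12.00)→(26.00, 12.00); distance from the point to it = 2.30 mm. The point is not inside any of the regions above, so it lies outside the cross-section (2.30 mm from the nearest boundary).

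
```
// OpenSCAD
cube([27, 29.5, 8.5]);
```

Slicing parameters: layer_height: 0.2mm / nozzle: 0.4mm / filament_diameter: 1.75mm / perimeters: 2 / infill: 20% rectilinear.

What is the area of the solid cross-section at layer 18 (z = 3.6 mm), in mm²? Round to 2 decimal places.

At z = 3.6 mm: the cube (footprint 27×29.5) is included at this height (area 796.50 mm²). Overall, the cross-section is a single solid region. Net area = 796.50 mm².

796.50 mm²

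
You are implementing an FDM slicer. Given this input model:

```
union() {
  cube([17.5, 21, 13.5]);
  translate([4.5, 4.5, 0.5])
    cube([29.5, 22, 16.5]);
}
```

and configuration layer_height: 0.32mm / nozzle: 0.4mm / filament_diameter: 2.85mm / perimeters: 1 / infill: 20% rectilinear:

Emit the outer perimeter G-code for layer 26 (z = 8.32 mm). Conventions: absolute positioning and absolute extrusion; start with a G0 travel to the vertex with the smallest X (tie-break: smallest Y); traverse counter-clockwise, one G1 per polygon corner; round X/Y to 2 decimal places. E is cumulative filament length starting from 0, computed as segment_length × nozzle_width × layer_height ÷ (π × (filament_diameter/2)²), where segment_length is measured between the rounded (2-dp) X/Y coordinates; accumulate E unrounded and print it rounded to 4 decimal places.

G0 X0.00 Y0.00 Z8.32
G1 X17.50 Y0.00 E0.3511
G1 X17.50 Y4.50 E0.4414
G1 X34.00 Y4.50 E0.7725
G1 X34.00 Y26.50 E1.2139
G1 X4.50 Y26.50 E1.8058
G1 X4.50 Y21.00 E1.9162
G1 X0.00 Y21.00 E2.0065
G1 X0.00 Y0.00 E2.4278

At z = 8.32 mm: the 17.5×21 cube contributes its full rectangle; the cube at (4.5, 4.5) is present — its section is the full 29.5×22 rectangle; Taking the union: the regions partially overlap (shared area 214.50 mm²), so overlapping operands fuse into one piece — 1 connected region. The outline is a single polygon with 8 vertices. Extrusion per mm of travel: 0.4 × 0.32 / (π × 1.425²) = 0.020065. Accumulating E over each segment gives final E = 2.4278.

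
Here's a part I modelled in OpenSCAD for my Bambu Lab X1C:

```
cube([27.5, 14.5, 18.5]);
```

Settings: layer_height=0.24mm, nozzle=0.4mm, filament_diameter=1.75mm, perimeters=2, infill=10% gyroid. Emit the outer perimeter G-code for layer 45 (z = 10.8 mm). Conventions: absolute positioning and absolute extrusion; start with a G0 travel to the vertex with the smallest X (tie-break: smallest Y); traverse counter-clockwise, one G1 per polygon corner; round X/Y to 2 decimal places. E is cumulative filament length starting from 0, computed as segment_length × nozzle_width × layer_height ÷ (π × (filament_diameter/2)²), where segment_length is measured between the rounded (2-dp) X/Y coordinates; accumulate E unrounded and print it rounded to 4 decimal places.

At z = 10.8 mm: the 27.5×14.5 cube contributes its full rectangle. The outline is a single polygon with 4 vertices. Extrusion per mm of travel: 0.4 × 0.24 / (π × 0.875²) = 0.039912. Accumulating E over each segment gives final E = 3.3526.

G0 X0.00 Y0.00 Z10.80
G1 X27.50 Y0.00 E1.0976
G1 X27.50 Y14.50 E1.6763
G1 X0.00 Y14.50 E2.7739
G1 X0.00 Y0.00 E3.3526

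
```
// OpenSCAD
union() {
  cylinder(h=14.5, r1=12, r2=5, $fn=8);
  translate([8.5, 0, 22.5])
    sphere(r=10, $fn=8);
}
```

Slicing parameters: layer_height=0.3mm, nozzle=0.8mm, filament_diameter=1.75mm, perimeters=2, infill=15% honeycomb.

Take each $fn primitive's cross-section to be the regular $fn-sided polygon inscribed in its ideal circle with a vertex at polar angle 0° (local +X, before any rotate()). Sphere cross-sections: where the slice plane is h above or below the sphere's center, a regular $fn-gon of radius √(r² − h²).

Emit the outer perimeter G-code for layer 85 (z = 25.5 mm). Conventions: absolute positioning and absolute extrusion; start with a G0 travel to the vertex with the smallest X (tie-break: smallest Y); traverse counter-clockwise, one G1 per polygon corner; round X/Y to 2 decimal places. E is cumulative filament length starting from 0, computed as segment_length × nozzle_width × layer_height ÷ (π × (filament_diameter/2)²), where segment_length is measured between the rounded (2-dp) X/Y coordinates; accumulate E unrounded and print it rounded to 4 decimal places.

G0 X-1.04 Y0.00 Z25.50
G1 X1.75 Y-6.75 E0.7288
G1 X8.50 Y-9.54 E1.4576
G1 X15.25 Y-6.75 E2.1864
G1 X18.04 Y0.00 E2.9151
G1 X15.25 Y6.75 E3.6439
G1 X8.50 Y9.54 E4.3727
G1 X1.75 Y6.75 E5.1015
G1 X-1.04 Y0.00 E5.8303

At z = 25.5 mm: the cone is not intersected at this z (z outside [0, 14.5]); the r=10 sphere at (8.5, 0) slices to a regular 8-gon of circumradius 9.539 (√(r²−h²) with h=3 from center); Taking the union: only the r=10 sphere at (8.5, 0) is present, so the union is just that shape — 1 connected region. The outline is a single polygon with 8 vertices. Extrusion per mm of travel: 0.8 × 0.3 / (π × 0.875²) = 0.099780. Accumulating E over each segment gives final E = 5.8303.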